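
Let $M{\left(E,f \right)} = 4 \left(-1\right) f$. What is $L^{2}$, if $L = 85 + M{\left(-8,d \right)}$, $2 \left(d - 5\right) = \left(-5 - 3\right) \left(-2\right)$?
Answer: $1089$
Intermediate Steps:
$d = 13$ ($d = 5 + \frac{\left(-5 - 3\right) \left(-2\right)}{2} = 5 + \frac{\left(-8\right) \left(-2\right)}{2} = 5 + \frac{1}{2} \cdot 16 = 5 + 8 = 13$)
$M{\left(E,f \right)} = - 4 f$
$L = 33$ ($L = 85 - 52 = 33$)
$L^{2} = 33^{2} = 1089$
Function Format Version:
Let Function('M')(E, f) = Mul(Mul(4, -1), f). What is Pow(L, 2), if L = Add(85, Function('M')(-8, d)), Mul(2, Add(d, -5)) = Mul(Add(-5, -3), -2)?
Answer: 1089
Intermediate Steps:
d = 13 (d = Add(5, Mul(Rational(1, 2), Mul(Add(-5, -3), -2))) = Add(5, Mul(Rational(1, 2), Mul(-8, -2))) = Add(5, Mul(Rational(1, 2), 16)) = Add(5, 8) = 13)
Function('M')(E, f) = Mul(-4, f)
L = 33 (L = Add(85, Mul(-4, 13)) = Add(85, -52) = 33)
Pow(L, 2) = Pow(33, 2) = 1089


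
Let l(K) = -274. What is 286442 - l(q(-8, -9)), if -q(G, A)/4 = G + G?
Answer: 286716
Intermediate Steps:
q(G, A) = -8*G (q(G, A) = -4*(G + G) = -8*G)
286442 - l(q(-8, -9)) = 286442 - 1*(-274) = 286442 + 274 = 286716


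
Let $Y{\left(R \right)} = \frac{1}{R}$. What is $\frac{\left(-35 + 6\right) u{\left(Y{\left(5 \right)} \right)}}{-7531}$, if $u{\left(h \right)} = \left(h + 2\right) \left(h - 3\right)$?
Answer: $- \frac{4466}{188275} \approx -0.023721$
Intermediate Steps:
$u{\left(h \right)} = \left(-3 + h\right) \left(2 + h\right)$ ($u{\left(h \right)} = \left(2 + h\right) \left(-3 + h\right) = \left(-3 + h\right) \left(2 + h\right)$)
$\frac{\left(-35 + 6\right) u{\left(Y{\left(5 \right)} \right)}}{-7531} = \frac{\left(-35 + 6\right) \left(-6 + \left(\frac{1}{5}\right)^{2} - \frac{1}{5}\right)}{-7531} = - 29 \left(-6 + \left(\frac{1}{5}\right)^{2} - \frac{1}{5}\right) \left(- \frac{1}{7531}\right) = - 29 \left(-6 + \frac{1}{25} - \frac{1}{5}\right) \left(- \frac{1}{7531}\right) = \left(-29\right) \left(- \frac{154}{25}\right) \left(- \frac{1}{7531}\right) = \frac{4466}{25} \left(- \frac{1}{7531}\right) = - \frac{4466}{188275}$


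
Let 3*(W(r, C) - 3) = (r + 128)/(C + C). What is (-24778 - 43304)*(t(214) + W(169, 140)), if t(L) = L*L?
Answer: -62362231797/20 ≈ -3.1181e+9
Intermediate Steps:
t(L) = L**2
W(r, C) = 3 + (128 + r)/(6*C) (W(r, C) = 3 + ((r + 128)/(C + C))/3 = 3 + ((128 + r)/((2*C)))/3 = 3 + ((128 + r)*(1/(2*C)))/3 = 3 + ((128 + r)/(2*C))/3 = 3 + (128 + r)/(6*C))
(-24778 - 43304)*(t(214) + W(169, 140)) = (-24778 - 43304)*(214**2 + (1/6)*(128 + 169 + 18*140)/140) = -68082*(45796 + (1/6)*(1/140)*(128 + 169 + 2520)) = -68082*(45796 + (1/6)*(1/140)*2817) = -68082*(45796 + 939/280) = -68082*12823819/280 = -62362231797/20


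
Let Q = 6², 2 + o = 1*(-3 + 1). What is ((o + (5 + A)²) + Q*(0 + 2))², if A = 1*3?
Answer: 17424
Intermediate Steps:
A = 3
o = -4 (o = -2 + 1*(-3 + 1) = -2 + 1*(-2) = -2 - 2 = -4)
Q = 36
((o + (5 + A)²) + Q*(0 + 2))² = ((-4 + (5 + 3)²) + 36*(0 + 2))² = ((-4 + 8²) + 36*2)² = ((-4 + 64) + 72)² = (60 + 72)² = 132² = 17424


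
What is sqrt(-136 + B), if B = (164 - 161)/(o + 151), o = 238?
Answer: I*sqrt(20578489)/389 ≈ 11.662*I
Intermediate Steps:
B = 3/389 (B = (164 - 161)/(238 + 151) = 3/389 ≈ 0.0077121)
sqrt(-136 + B) = sqrt(-136 + 3/389) = sqrt(-52901/389) = I*sqrt(20578489)/389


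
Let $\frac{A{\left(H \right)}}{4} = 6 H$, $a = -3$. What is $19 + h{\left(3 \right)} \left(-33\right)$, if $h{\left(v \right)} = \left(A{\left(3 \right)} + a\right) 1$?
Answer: $-2258$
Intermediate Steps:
$A{\left(H \right)} = 24 H$ ($A{\left(H \right)} = 4 \cdot 6 H = 24 H$)
$h{\left(v \right)} = 69$ ($h{\left(v \right)} = \left(24 \cdot 3 - 3\right) 1 = \left(72 - 3\right) 1 = 69 \cdot 1 = 69$)
$19 + h{\left(3 \right)} \left(-33\right) = 19 + 69 \left(-33\right) = 19 - 2277 = -2258$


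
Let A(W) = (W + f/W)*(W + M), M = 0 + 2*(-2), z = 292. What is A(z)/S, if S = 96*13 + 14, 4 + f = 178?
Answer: 3075768/46063 ≈ 66.773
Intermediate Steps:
f = 174 (f = -4 + 178 = 174)
M = -4 (M = 0 - 4 = -4)
A(W) = (-4 + W)*(W + 174/W) (A(W) = (W + 174/W)*(W - 4) = (W + 174/W)*(-4 + W) = (-4 + W)*(W + 174/W))
S = 1262 (S = 1248 + 14 = 1262)
A(z)/S = (174 + 292**2 - 696/292 - 4*292)/1262 = (174 + 85264 - 696*1/292 - 1168)*(1/1262) = (174 + 85264 - 174/73 - 1168)*(1/1262) = (6151536/73)*(1/1262) = 3075768/46063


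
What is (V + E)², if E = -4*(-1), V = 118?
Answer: 14884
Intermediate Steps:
E = 4
(V + E)² = (118 + 4)² = 122² = 14884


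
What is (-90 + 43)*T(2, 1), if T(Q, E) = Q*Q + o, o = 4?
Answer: -376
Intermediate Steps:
T(Q, E) = 4 + Q**2 (T(Q, E) = Q*Q + 4 = Q**2 + 4 = 4 + Q**2)
(-90 + 43)*T(2, 1) = (-90 + 43)*(4 + 2**2) = -47*(4 + 4) = -47*8 = -376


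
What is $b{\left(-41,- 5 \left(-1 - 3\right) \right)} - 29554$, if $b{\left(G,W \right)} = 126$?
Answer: $-29428$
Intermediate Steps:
$b{\left(-41,- 5 \left(-1 - 3\right) \right)} - 29554 = 126 - 29554 = -29428$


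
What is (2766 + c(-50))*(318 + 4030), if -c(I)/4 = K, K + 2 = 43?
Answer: 11313496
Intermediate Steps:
K = 41 (K = -2 + 43 = 41)
c(I) = -164 (c(I) = -4*41 = -164)
(2766 + c(-50))*(318 + 4030) = (2766 - 164)*(318 + 4030) = 2602*4348 = 11313496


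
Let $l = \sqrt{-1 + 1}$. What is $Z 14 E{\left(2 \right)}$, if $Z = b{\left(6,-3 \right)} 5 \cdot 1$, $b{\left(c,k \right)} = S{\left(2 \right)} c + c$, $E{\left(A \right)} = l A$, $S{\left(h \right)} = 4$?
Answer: $0$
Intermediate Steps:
$l = 0$ ($l = \sqrt{0} = 0$)
$E{\left(A \right)} = 0$ ($E{\left(A \right)} = 0 A = 0$)
$b{\left(c,k \right)} = 5 c$ ($b{\left(c,k \right)} = 4 c + c = 5 c$)
$Z = 150$ ($Z = 5 \cdot 6 \cdot 5 \cdot 1 = 30 \cdot 5 \cdot 1 = 150 \cdot 1 = 150$)
$Z 14 E{\left(2 \right)} = 150 \cdot 14 \cdot 0 = 2100 \cdot 0 = 0$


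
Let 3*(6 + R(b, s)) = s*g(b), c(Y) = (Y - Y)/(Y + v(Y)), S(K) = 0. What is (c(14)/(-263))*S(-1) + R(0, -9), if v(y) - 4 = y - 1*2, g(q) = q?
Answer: -6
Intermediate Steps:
v(y) = 2 + y (v(y) = 4 + (y - 1*2) = 4 + (y - 2) = 4 + (-2 + y) = 2 + y)
c(Y) = 0 (c(Y) = (Y - Y)/(Y + (2 + Y)) = 0/(2 + 2*Y) = 0)
R(b, s) = -6 + b*s/3 (R(b, s) = -6 + (s*b)/3 = -6 + (b*s)/3 = -6 + b*s/3)
(c(14)/(-263))*S(-1) + R(0, -9) = (0/(-263))*0 + (-6 + (1/3)*0*(-9)) = (0*(-1/263))*0 + (-6 + 0) = 0*0 - 6 = 0 - 6 = -6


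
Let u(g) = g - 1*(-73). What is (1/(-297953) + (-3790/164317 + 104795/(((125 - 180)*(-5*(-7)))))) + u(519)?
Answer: 10132115609544066/18849116093885 ≈ 537.54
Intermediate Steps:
u(g) = 73 + g (u(g) = g + 73 = 73 + g)
(1/(-297953) + (-3790/164317 + 104795/(((125 - 180)*(-5*(-7)))))) + u(519) = (1/(-297953) + (-3790/164317 + 104795/(((125 - 180)*(-5*(-7)))))) + (73 + 519) = (-1/297953 + (-3790*1/164317 + 104795/((-55*35)))) + 592 = (-1/297953 + (-3790/164317 + 104795/(-1925))) + 592 = (-1/297953 + (-3790/164317 + 104795*(-1/1925))) + 592 = (-1/297953 + (-3790/164317 - 20959/385)) + 592 = (-1/297953 - 3445379153/63262045) + 592 = -1026561118035854/18849116093885 + 592 = 10132115609544066/18849116093885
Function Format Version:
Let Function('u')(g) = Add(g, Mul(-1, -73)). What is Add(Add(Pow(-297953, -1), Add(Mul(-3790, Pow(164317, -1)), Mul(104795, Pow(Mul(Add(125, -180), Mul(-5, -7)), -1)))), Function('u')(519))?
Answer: Rational(10132115609544066, 18849116093885) ≈ 537.54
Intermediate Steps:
Function('u')(g) = Add(73, g) (Function('u')(g) = Add(g, 73) = Add(73, g))
Add(Add(Pow(-297953, -1), Add(Mul(-3790, Pow(164317, -1)), Mul(104795, Pow(Mul(Add(125, -180), Mul(-5, -7)), -1)))), Function('u')(519)) = Add(Add(Pow(-297953, -1), Add(Mul(-3790, Pow(164317, -1)), Mul(104795, Pow(Mul(Add(125, -180), Mul(-5, -7)), -1)))), Add(73, 519)) = Add(Add(Rational(-1, 297953), Add(Mul(-3790, Rational(1, 164317)), Mul(104795, Pow(Mul(-55, 35), -1)))), 592) = Add(Add(Rational(-1, 297953), Add(Rational(-3790, 164317), Mul(104795, Pow(-1925, -1)))), 592) = Add(Add(Rational(-1, 297953), Add(Rational(-3790, 164317), Mul(104795, Rational(-1, 1925)))), 592) = Add(Add(Rational(-1, 297953), Add(Rational(-3790, 164317), Rational(-20959, 385))), 592) = Add(Add(Rational(-1, 297953), Rational(-3445379153, 63262045)), 592) = Add(Rational(-1026561118035854, 18849116093885), 592) = Rational(10132115609544066, 18849116093885)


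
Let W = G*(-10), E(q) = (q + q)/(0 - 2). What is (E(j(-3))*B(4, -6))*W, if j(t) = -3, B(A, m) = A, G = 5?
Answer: -600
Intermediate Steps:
E(q) = -q (E(q) = (2*q)/(-2) = (2*q)*(-½) = -q)
W = -50 (W = 5*(-10) = -50)
(E(j(-3))*B(4, -6))*W = (-1*(-3)*4)*(-50) = (3*4)*(-50) = 12*(-50) = -600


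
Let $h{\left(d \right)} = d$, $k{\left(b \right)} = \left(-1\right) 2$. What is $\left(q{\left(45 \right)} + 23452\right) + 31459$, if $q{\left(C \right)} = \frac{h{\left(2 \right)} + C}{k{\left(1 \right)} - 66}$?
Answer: $\frac{3733901}{68} \approx 54910.0$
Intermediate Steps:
$k{\left(b \right)} = -2$
$q{\left(C \right)} = - \frac{1}{34} - \frac{C}{68}$ ($q{\left(C \right)} = \frac{2 + C}{-2 - 66} = \frac{2 + C}{-68} = \left(2 + C\right) \left(- \frac{1}{68}\right) = - \frac{1}{34} - \frac{C}{68}$)
$\left(q{\left(45 \right)} + 23452\right) + 31459 = \left(\left(- \frac{1}{34} - \frac{45}{68}\right) + 23452\right) + 31459 = \left(- \frac{47}{68} + 23452\right) + 31459 = \frac{1594689}{68} + 31459 = \frac{3733901}{68}$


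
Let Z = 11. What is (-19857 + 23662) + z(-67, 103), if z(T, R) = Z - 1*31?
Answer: 3785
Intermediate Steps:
z(T, R) = -20 (z(T, R) = 11 - 1*31 = 11 - 31 = -20)
(-19857 + 23662) + z(-67, 103) = (-19857 + 23662) - 20 = 3805 - 20 = 3785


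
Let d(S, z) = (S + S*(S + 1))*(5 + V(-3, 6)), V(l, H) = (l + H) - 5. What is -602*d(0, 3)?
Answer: 0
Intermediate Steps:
V(l, H) = -5 + H + l (V(l, H) = (H + l) - 5 = -5 + H + l)
d(S, z) = 3*S + 3*S*(1 + S) (d(S, z) = (S + S*(S + 1))*(5 + (-5 + 6 - 3)) = (S + S*(1 + S))*(5 - 2) = (S + S*(1 + S))*3 = 3*S + 3*S*(1 + S))
-602*d(0, 3) = -1806*0*(2 + 0) = -1806*0*2 = -602*0 = 0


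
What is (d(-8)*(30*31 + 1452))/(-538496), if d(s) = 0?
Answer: 0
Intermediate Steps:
(d(-8)*(30*31 + 1452))/(-538496) = (0*(30*31 + 1452))/(-538496) = (0*(930 + 1452))*(-1/538496) = (0*2382)*(-1/538496) = 0*(-1/538496) = 0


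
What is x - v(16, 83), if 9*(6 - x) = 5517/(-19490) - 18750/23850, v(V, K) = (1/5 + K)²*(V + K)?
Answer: -95565128195707/139450950 ≈ -6.8530e+5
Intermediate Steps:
v(V, K) = (⅕ + K)²*(K + V)
x = 170654593/27890190 (x = 6 - (5517/(-19490) - 18750/23850)/9 = 6 - (5517*(-1/19490) - 18750*1/23850)/9 = 6 - (-5517/19490 - 125/159)/9 = 6 - ⅑*(-3313453/3098910) = 6 + 3313453/27890190 = 170654593/27890190 ≈ 6.1188)
x - v(16, 83) = 170654593/27890190 - (1 + 5*83)²*(83 + 16)/25 = 170654593/27890190 - (1 + 415)²*99/25 = 170654593/27890190 - 416²*99/25 = 170654593/27890190 - 173056*99/25 = 170654593/27890190 - 1*17132544/25 = 170654593/27890190 - 17132544/25 = -95565128195707/139450950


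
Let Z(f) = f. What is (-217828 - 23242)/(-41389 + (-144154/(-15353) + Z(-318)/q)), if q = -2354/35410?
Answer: 4356250854670/661309161781 ≈ 6.5873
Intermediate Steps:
q = -1177/17705 (q = -2354*1/35410 = -1177/17705 ≈ -0.066478)
(-217828 - 23242)/(-41389 + (-144154/(-15353) + Z(-318)/q)) = (-217828 - 23242)/(-41389 + (-144154/(-15353) - 318/(-1177/17705))) = -241070/(-41389 + (-144154*(-1/15353) - 318*(-17705/1177))) = -241070/(-41389 + (144154/15353 + 5630190/1177)) = -241070/(-41389 + 86609976328/18070481) = -241070/(-661309161781/18070481) = -241070*(-18070481/661309161781) = 4356250854670/661309161781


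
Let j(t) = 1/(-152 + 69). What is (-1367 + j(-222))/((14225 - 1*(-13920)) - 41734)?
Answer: 113462/1127887 ≈ 0.10060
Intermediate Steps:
j(t) = -1/83 (j(t) = 1/(-83) = -1/83)
(-1367 + j(-222))/((14225 - 1*(-13920)) - 41734) = (-1367 - 1/83)/((14225 - 1*(-13920)) - 41734) = -113462/(83*((14225 + 13920) - 41734)) = -113462/(83*(28145 - 41734)) = -113462/83/(-13589) = -113462/83*(-1/13589) = 113462/1127887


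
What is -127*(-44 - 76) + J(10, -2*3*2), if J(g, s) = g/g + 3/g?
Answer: 152413/10 ≈ 15241.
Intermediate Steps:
J(g, s) = 1 + 3/g
-127*(-44 - 76) + J(10, -2*3*2) = -127*(-44 - 76) + (3 + 10)/10 = -127*(-120) + (⅒)*13 = 15240 + 13/10 = 152413/10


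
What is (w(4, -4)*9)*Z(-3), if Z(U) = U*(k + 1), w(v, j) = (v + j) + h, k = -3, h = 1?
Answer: 54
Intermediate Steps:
w(v, j) = 1 + j + v (w(v, j) = (v + j) + 1 = (j + v) + 1 = 1 + j + v)
Z(U) = -2*U (Z(U) = U*(-3 + 1) = U*(-2) = -2*U)
(w(4, -4)*9)*Z(-3) = ((1 - 4 + 4)*9)*(-2*(-3)) = (1*9)*6 = 9*6 = 54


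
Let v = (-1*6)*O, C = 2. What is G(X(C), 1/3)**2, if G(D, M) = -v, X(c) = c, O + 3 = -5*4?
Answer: 19044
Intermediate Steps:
O = -23 (O = -3 - 5*4 = -3 - 20 = -23)
v = 138 (v = -1*6*(-23) = -6*(-23) = 138)
G(D, M) = -138 (G(D, M) = -1*138 = -138)
G(X(C), 1/3)**2 = (-138)**2 = 19044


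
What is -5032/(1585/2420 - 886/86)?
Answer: 104725984/200781 ≈ 521.59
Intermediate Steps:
-5032/(1585/2420 - 886/86) = -5032/(1585*(1/2420) - 886*1/86) = -5032/(317/484 - 443/43) = -5032/(-200781/20812) = -5032*(-20812/200781) = 104725984/200781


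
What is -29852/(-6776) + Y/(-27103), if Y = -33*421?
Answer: 225804431/45912482 ≈ 4.9182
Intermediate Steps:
Y = -13893
-29852/(-6776) + Y/(-27103) = -29852/(-6776) - 13893/(-27103) = -29852*(-1/6776) - 13893*(-1/27103) = 7463/1694 + 13893/27103 = 225804431/45912482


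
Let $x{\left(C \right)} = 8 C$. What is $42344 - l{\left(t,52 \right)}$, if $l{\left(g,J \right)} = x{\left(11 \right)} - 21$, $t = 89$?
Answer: $42277$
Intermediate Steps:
$l{\left(g,J \right)} = 67$ ($l{\left(g,J \right)} = 8 \cdot 11 - 21 = 88 - 21 = 67$)
$42344 - l{\left(t,52 \right)} = 42344 - 67 = 42277$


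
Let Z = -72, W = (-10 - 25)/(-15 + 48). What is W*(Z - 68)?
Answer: 4900/33 ≈ 148.48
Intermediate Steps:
W = -35/33 ≈ -1.0606
W*(Z - 68) = -35*(-72 - 68)/33 = -35/33*(-140) = 4900/33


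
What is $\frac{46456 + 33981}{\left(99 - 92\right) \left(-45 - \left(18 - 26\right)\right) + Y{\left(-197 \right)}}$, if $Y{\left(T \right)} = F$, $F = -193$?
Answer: $- \frac{80437}{452} \approx -177.96$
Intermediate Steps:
$Y{\left(T \right)} = -193$
$\frac{46456 + 33981}{\left(99 - 92\right) \left(-45 - \left(18 - 26\right)\right) + Y{\left(-197 \right)}} = \frac{46456 + 33981}{\left(99 - 92\right) \left(-45 - \left(18 - 26\right)\right) - 193} = \frac{80437}{7 \left(-45 - -8\right) - 193} = \frac{80437}{7 \left(-45 + 8\right) - 193} = \frac{80437}{7 \left(-37\right) - 193} = \frac{80437}{-259 - 193} = \frac{80437}{-452} = 80437 \left(- \frac{1}{452}\right) = - \frac{80437}{452}$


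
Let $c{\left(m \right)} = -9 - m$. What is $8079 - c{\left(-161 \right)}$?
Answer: $7927$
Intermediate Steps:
$8079 - c{\left(-161 \right)} = 8079 - \left(-9 - -161\right) = 8079 - \left(-9 + 161\right) = 8079 - 152 = 7927$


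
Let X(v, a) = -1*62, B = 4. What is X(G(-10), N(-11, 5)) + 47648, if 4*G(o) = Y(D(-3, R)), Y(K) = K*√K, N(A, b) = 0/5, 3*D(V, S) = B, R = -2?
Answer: 47586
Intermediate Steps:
D(V, S) = 4/3 (D(V, S) = (⅓)*4 = 4/3)
N(A, b) = 0 (N(A, b) = 0*(⅕) = 0)
Y(K) = K^(3/2)
G(o) = 2*√3/9 (G(o) = (4/3)^(3/2)/4 = (8*√3/9)/4 = 2*√3/9)
X(v, a) = -62
X(G(-10), N(-11, 5)) + 47648 = -62 + 47648 = 47586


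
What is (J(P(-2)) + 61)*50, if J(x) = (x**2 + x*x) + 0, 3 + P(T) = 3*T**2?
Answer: 11150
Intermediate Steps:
P(T) = -3 + 3*T**2
J(x) = 2*x**2 (J(x) = (x**2 + x**2) + 0 = 2*x**2 + 0 = 2*x**2)
(J(P(-2)) + 61)*50 = (2*(-3 + 3*(-2)**2)**2 + 61)*50 = (2*(-3 + 3*4)**2 + 61)*50 = (2*(-3 + 12)**2 + 61)*50 = (2*9**2 + 61)*50 = (2*81 + 61)*50 = (162 + 61)*50 = 223*50 = 11150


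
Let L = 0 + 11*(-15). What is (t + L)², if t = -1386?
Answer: 2405601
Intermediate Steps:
L = -165 (L = 0 - 165 = -165)
(t + L)² = (-1386 - 165)² = (-1551)² = 2405601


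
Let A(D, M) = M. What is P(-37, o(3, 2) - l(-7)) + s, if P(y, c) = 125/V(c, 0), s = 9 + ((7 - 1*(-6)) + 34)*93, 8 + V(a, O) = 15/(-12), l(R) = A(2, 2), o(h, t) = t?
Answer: 161560/37 ≈ 4366.5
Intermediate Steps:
l(R) = 2
V(a, O) = -37/4 (V(a, O) = -8 + 15/(-12) = -8 + 15*(-1/12) = -8 - 5/4 = -37/4)
s = 4380 (s = 9 + ((7 + 6) + 34)*93 = 9 + (13 + 34)*93 = 9 + 47*93 = 9 + 4371 = 4380)
P(y, c) = -500/37 (P(y, c) = 125/(-37/4) = 125*(-4/37) = -500/37)
P(-37, o(3, 2) - l(-7)) + s = -500/37 + 4380 = 161560/37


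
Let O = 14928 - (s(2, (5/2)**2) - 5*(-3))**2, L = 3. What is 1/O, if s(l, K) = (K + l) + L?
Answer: 16/227823 ≈ 7.0230e-5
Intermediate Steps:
s(l, K) = 3 + K + l (s(l, K) = (K + l) + 3 = 3 + K + l)
O = 227823/16 (O = 14928 - ((3 + (5/2)**2 + 2) - 5*(-3))**2 = 14928 - ((3 + (5*(1/2))**2 + 2) + 15)**2 = 14928 - ((3 + (5/2)**2 + 2) + 15)**2 = 14928 - ((3 + 25/4 + 2) + 15)**2 = 14928 - (45/4 + 15)**2 = 14928 - (105/4)**2 = 14928 - 1*11025/16 = 14928 - 11025/16 = 227823/16 ≈ 14239.)
1/O = 1/(227823/16) = 16/227823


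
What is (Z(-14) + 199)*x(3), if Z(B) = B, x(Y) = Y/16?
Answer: 555/16 ≈ 34.688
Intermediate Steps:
x(Y) = Y/16 (x(Y) = Y*(1/16) = Y/16)
(Z(-14) + 199)*x(3) = (-14 + 199)*((1/16)*3) = 185*(3/16) = 555/16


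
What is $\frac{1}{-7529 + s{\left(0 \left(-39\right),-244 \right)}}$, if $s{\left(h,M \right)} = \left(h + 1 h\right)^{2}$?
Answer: $- \frac{1}{7529} \approx -0.00013282$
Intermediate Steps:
$s{\left(h,M \right)} = 4 h^{2}$ ($s{\left(h,M \right)} = \left(h + h\right)^{2} = \left(2 h\right)^{2} = 4 h^{2}$)
$\frac{1}{-7529 + s{\left(0 \left(-39\right),-244 \right)}} = \frac{1}{-7529 + 4 \left(0 \left(-39\right)\right)^{2}} = \frac{1}{-7529 + 4 \cdot 0^{2}} = \frac{1}{-7529 + 4 \cdot 0} = \frac{1}{-7529 + 0} = \frac{1}{-7529} = - \frac{1}{7529}$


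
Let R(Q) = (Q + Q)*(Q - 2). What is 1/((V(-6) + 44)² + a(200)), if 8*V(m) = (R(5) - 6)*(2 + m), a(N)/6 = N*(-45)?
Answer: -1/52976 ≈ -1.8876e-5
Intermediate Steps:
a(N) = -270*N (a(N) = 6*(N*(-45)) = 6*(-45*N) = -270*N)
R(Q) = 2*Q*(-2 + Q) (R(Q) = (2*Q)*(-2 + Q) = 2*Q*(-2 + Q))
V(m) = 6 + 3*m (V(m) = ((2*5*(-2 + 5) - 6)*(2 + m))/8 = ((2*5*3 - 6)*(2 + m))/8 = ((30 - 6)*(2 + m))/8 = (24*(2 + m))/8 = (48 + 24*m)/8 = 6 + 3*m)
1/((V(-6) + 44)² + a(200)) = 1/(((6 + 3*(-6)) + 44)² - 270*200) = 1/(((6 - 18) + 44)² - 54000) = 1/((-12 + 44)² - 54000) = 1/(32² - 54000) = 1/(1024 - 54000) = 1/(-52976) = -1/52976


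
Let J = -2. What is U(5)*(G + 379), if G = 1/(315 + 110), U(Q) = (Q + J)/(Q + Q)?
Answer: 241614/2125 ≈ 113.70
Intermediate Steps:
U(Q) = (-2 + Q)/(2*Q) (U(Q) = (Q - 2)/(Q + Q) = (-2 + Q)/((2*Q)) = (-2 + Q)*(1/(2*Q)) = (-2 + Q)/(2*Q))
G = 1/425 ≈ 0.0023529
U(5)*(G + 379) = ((½)*(-2 + 5)/5)*(1/425 + 379) = ((½)*(⅕)*3)*(161076/425) = (3/10)*(161076/425) = 241614/2125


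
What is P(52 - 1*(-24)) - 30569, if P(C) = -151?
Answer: -30720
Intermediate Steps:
P(52 - 1*(-24)) - 30569 = -151 - 30569 = -30720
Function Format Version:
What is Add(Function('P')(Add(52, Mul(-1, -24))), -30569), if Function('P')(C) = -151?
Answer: -30720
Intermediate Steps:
Add(Function('P')(Add(52, Mul(-1, -24))), -30569) = Add(-151, -30569) = -30720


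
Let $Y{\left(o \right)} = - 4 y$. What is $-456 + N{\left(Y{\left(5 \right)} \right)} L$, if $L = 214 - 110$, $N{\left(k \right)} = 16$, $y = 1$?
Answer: $1208$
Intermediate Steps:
$Y{\left(o \right)} = -4$ ($Y{\left(o \right)} = \left(-4\right) 1 = -4$)
$L = 104$
$-456 + N{\left(Y{\left(5 \right)} \right)} L = -456 + 16 \cdot 104 = -456 + 1664 = 1208$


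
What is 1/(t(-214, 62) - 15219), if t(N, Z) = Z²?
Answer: -1/11375 ≈ -8.7912e-5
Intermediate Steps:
1/(t(-214, 62) - 15219) = 1/(62² - 15219) = 1/(3844 - 15219) = 1/(-11375) = -1/11375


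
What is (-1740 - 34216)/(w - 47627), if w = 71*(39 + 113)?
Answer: 35956/36835 ≈ 0.97614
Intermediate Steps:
w = 10792 (w = 71*152 = 10792)
(-1740 - 34216)/(w - 47627) = (-1740 - 34216)/(10792 - 47627) = -35956/(-36835) = -35956*(-1/36835) = 35956/36835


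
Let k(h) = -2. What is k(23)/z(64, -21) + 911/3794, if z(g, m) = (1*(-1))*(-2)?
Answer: -2883/3794 ≈ -0.75988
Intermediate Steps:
z(g, m) = 2 (z(g, m) = -1*(-2) = 2)
k(23)/z(64, -21) + 911/3794 = -2/2 + 911/3794 = -2*½ + 911*(1/3794) = -1 + 911/3794 = -2883/3794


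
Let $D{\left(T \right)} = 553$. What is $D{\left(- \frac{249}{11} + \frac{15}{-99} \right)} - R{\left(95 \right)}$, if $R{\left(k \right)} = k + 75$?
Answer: $383$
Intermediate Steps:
$R{\left(k \right)} = 75 + k$
$D{\left(- \frac{249}{11} + \frac{15}{-99} \right)} - R{\left(95 \right)} = 553 - \left(75 + 95\right) = 553 - 170 = 383$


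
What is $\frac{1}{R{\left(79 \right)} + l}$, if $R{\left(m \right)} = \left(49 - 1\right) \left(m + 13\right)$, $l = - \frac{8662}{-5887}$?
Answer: $\frac{5887}{26005654} \approx 0.00022637$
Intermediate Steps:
$l = \frac{8662}{5887}$ ($l = \left(-8662\right) \left(- \frac{1}{5887}\right) = \frac{8662}{5887} \approx 1.4714$)
$R{\left(m \right)} = 624 + 48 m$ ($R{\left(m \right)} = 48 \left(13 + m\right) = 624 + 48 m$)
$\frac{1}{R{\left(79 \right)} + l} = \frac{1}{\left(624 + 48 \cdot 79\right) + \frac{8662}{5887}} = \frac{1}{\left(624 + 3792\right) + \frac{8662}{5887}} = \frac{1}{4416 + \frac{8662}{5887}} = \frac{1}{\frac{26005654}{5887}} = \frac{5887}{26005654}$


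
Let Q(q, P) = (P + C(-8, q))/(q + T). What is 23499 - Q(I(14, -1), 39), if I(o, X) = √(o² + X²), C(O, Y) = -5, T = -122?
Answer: 345133961/14687 + 34*√197/14687 ≈ 23499.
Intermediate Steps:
I(o, X) = √(X² + o²)
Q(q, P) = (-5 + P)/(-122 + q) (Q(q, P) = (P - 5)/(q - 122) = (-5 + P)/(-122 + q))
23499 - Q(I(14, -1), 39) = 23499 - (-5 + 39)/(-122 + √((-1)² + 14²)) = 23499 - 34/(-122 + √(1 + 196)) = 23499 - 34/(-122 + √197)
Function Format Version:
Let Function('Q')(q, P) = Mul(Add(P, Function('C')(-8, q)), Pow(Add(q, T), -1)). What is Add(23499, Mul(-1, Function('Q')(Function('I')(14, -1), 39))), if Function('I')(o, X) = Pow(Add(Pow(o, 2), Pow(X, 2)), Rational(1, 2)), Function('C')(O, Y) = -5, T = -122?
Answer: Add(Rational(345133961, 14687), Mul(Rational(34, 14687), Pow(197, Rational(1, 2)))) ≈ 23499.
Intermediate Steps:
Function('I')(o, X) = Pow(Add(Pow(X, 2), Pow(o, 2)), Rational(1, 2))
Function('Q')(q, P) = Mul(Pow(Add(-122, q), -1), Add(-5, P)) (Function('Q')(q, P) = Mul(Add(P, -5), Pow(Add(q, -122), -1)) = Mul(Add(-5, P), Pow(Add(-122, q), -1)) = Mul(Pow(Add(-122, q), -1), Add(-5, P)))
Add(23499, Mul(-1, Function('Q')(Function('I')(14, -1), 39))) = Add(23499, Mul(-1, Mul(Pow(Add(-122, Pow(Add(Pow(-1, 2), Pow(14, 2)), Rational(1, 2))), -1), Add(-5, 39)))) = Add(23499, Mul(-1, Mul(Pow(Add(-122, Pow(Add(1, 196), Rational(1, 2))), -1), 34))) = Add(23499, Mul(-1, Mul(Pow(Add(-122, Pow(197, Rational(1, 2))), -1), 34))) = Add(23499, Mul(-1, Mul(34, Pow(Add(-122, Pow(197, Rational(1, 2))), -1)))) = Add(23499, Mul(-34, Pow(Add(-122, Pow(197, Rational(1, 2))), -1)))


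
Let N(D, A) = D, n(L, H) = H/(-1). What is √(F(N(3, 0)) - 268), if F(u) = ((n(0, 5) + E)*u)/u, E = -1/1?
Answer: I*√274 ≈ 16.553*I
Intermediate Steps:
n(L, H) = -H (n(L, H) = H*(-1) = -H)
E = -1 (E = -1*1 = -1)
F(u) = -6 (F(u) = ((-1*5 - 1)*u)/u = ((-5 - 1)*u)/u = (-6*u)/u = -6)
√(F(N(3, 0)) - 268) = √(-6 - 268) = √(-274) = I*√274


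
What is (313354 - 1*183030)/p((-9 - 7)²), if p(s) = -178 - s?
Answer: -2102/7 ≈ -300.29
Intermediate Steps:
(313354 - 1*183030)/p((-9 - 7)²) = (313354 - 1*183030)/(-178 - (-9 - 7)²) = (313354 - 183030)/(-178 - 1*(-16)²) = 130324/(-178 - 1*256) = 130324/(-178 - 256) = 130324/(-434) = 130324*(-1/434) = -2102/7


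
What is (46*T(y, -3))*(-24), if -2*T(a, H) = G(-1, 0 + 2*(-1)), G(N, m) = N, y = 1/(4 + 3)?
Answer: -552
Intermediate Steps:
y = ⅐ (y = 1/7 = ⅐ ≈ 0.14286)
T(a, H) = ½ (T(a, H) = -½*(-1) = ½)
(46*T(y, -3))*(-24) = (46*(½))*(-24) = 23*(-24) = -552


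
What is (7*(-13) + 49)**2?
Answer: 1764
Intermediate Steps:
(7*(-13) + 49)**2 = (-91 + 49)**2 = (-42)**2 = 1764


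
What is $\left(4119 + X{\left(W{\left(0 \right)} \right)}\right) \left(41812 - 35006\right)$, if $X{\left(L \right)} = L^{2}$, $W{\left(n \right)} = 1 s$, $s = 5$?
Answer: $28204064$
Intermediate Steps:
$W{\left(n \right)} = 5$ ($W{\left(n \right)} = 1 \cdot 5 = 5$)
$\left(4119 + X{\left(W{\left(0 \right)} \right)}\right) \left(41812 - 35006\right) = \left(4119 + 5^{2}\right) \left(41812 - 35006\right) = \left(4119 + 25\right) 6806 = 4144 \cdot 6806 = 28204064$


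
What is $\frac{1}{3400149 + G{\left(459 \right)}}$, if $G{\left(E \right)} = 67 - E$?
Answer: $\frac{1}{3399757} \approx 2.9414 \cdot 10^{-7}$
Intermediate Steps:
$\frac{1}{3400149 + G{\left(459 \right)}} = \frac{1}{3400149 + \left(67 - 459\right)} = \frac{1}{3400149 - 392} = \frac{1}{3399757}$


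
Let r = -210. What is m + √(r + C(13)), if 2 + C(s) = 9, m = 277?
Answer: 277 + I*√203 ≈ 277.0 + 14.248*I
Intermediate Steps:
C(s) = 7 (C(s) = -2 + 9 = 7)
m + √(r + C(13)) = 277 + √(-210 + 7) = 277 + √(-203) = 277 + I*√203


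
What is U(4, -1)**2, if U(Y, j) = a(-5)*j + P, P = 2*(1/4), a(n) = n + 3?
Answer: 25/4 ≈ 6.2500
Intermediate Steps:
a(n) = 3 + n
P = 1/2 (P = 2*(1*(1/4)) = 2*(1/4) = 1/2 ≈ 0.50000)
U(Y, j) = 1/2 - 2*j (U(Y, j) = (3 - 5)*j + 1/2 = -2*j + 1/2 = 1/2 - 2*j)
U(4, -1)**2 = (1/2 - 2*(-1))**2 = (1/2 + 2)**2 = (5/2)**2 = 25/4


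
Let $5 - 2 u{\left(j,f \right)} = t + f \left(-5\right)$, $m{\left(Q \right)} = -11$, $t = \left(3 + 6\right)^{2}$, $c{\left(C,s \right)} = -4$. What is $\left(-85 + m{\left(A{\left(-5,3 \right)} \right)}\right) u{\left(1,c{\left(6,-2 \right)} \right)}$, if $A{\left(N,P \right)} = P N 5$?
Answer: $4608$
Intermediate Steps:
$A{\left(N,P \right)} = 5 N P$ ($A{\left(N,P \right)} = N P 5 = 5 N P$)
$t = 81$ ($t = 9^{2} = 81$)
$u{\left(j,f \right)} = -38 + \frac{5 f}{2}$ ($u{\left(j,f \right)} = \frac{5}{2} - \frac{81 + f \left(-5\right)}{2} = \frac{5}{2} - \frac{81 - 5 f}{2} = \frac{5}{2} + \left(- \frac{81}{2} + \frac{5 f}{2}\right) = -38 + \frac{5 f}{2}$)
$\left(-85 + m{\left(A{\left(-5,3 \right)} \right)}\right) u{\left(1,c{\left(6,-2 \right)} \right)} = \left(-85 - 11\right) \left(-38 + \frac{5}{2} \left(-4\right)\right) = - 96 \left(-38 - 10\right) = \left(-96\right) \left(-48\right) = 4608$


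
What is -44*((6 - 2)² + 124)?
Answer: -6160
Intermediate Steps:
-44*((6 - 2)² + 124) = -44*(4² + 124) = -44*(16 + 124) = -44*140 = -6160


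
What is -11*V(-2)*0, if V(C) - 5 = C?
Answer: 0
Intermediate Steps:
V(C) = 5 + C
-11*V(-2)*0 = -11*(5 - 2)*0 = -11*3*0 = -33*0 = 0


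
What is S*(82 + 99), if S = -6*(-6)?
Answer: 6516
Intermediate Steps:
S = 36
S*(82 + 99) = 36*(82 + 99) = 36*181 = 6516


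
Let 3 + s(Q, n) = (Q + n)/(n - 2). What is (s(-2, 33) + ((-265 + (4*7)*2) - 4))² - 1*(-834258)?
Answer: 880483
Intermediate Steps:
s(Q, n) = -3 + (Q + n)/(-2 + n) (s(Q, n) = -3 + (Q + n)/(n - 2) = -3 + (Q + n)/(-2 + n))
(s(-2, 33) + ((-265 + (4*7)*2) - 4))² - 1*(-834258) = ((6 - 2 - 2*33)/(-2 + 33) + ((-265 + (4*7)*2) - 4))² - 1*(-834258) = ((6 - 2 - 66)/31 + ((-265 + 28*2) - 4))² + 834258 = ((1/31)*(-62) + ((-265 + 56) - 4))² + 834258 = (-2 + (-209 - 4))² + 834258 = (-2 - 213)² + 834258 = (-215)² + 834258 = 46225 + 834258 = 880483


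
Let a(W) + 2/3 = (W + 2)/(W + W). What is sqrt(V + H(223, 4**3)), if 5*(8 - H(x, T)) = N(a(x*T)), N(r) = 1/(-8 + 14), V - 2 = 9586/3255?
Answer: sqrt(21887922)/1302 ≈ 3.5933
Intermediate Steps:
V = 16096/3255 (V = 2 + 9586/3255 = 16096/3255 ≈ 4.9450)
a(W) = -2/3 + (2 + W)/(2*W) (a(W) = -2/3 + (W + 2)/(W + W) = -2/3 + (2 + W)/((2*W)) = -2/3 + (2 + W)*(1/(2*W)) = -2/3 + (2 + W)/(2*W))
N(r) = 1/6
H(x, T) = 239/30 (H(x, T) = 8 - 1/5*1/6 = 8 - 1/30 = 239/30)
sqrt(V + H(223, 4**3)) = sqrt(16096/3255 + 239/30) = sqrt(16811/1302) = sqrt(21887922)/1302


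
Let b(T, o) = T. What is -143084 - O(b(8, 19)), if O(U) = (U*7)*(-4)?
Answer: -142860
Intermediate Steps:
O(U) = -28*U (O(U) = (7*U)*(-4) = -28*U)
-143084 - O(b(8, 19)) = -143084 - (-28)*8 = -143084 - 1*(-224) = -143084 + 224 = -142860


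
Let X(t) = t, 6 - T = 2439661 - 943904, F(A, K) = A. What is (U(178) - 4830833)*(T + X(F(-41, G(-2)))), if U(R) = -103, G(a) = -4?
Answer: 7226075421312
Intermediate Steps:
T = -1495751 (T = 6 - (2439661 - 943904) = 6 - 1*1495757 = 6 - 1495757 = -1495751)
(U(178) - 4830833)*(T + X(F(-41, G(-2)))) = (-103 - 4830833)*(-1495751 - 41) = -4830936*(-1495792) = 7226075421312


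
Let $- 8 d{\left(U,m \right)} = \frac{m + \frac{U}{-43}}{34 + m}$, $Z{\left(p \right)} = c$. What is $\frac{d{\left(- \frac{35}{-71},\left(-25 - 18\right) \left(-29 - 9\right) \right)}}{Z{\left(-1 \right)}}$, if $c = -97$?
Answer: $\frac{4988567}{3951705504} \approx 0.0012624$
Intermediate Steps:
$Z{\left(p \right)} = -97$
$d{\left(U,m \right)} = - \frac{m - \frac{U}{43}}{8 \left(34 + m\right)}$ ($d{\left(U,m \right)} = - \frac{\left(m + \frac{U}{-43}\right) \frac{1}{34 + m}}{8} = - \frac{\left(m + U \left(- \frac{1}{43}\right)\right) \frac{1}{34 + m}}{8} = - \frac{\left(m - \frac{U}{43}\right) \frac{1}{34 + m}}{8} = - \frac{\frac{1}{34 + m} \left(m - \frac{U}{43}\right)}{8} = - \frac{m - \frac{U}{43}}{8 \left(34 + m\right)}$)
$\frac{d{\left(- \frac{35}{-71},\left(-25 - 18\right) \left(-29 - 9\right) \right)}}{Z{\left(-1 \right)}} = \frac{\frac{1}{344} \frac{1}{34 + \left(-25 - 18\right) \left(-29 - 9\right)} \left(- \frac{35}{-71} - 43 \left(-25 - 18\right) \left(-29 - 9\right)\right)}{-97} = \frac{\left(-35\right) \left(- \frac{1}{71}\right) - 43 \left(\left(-43\right) \left(-38\right)\right)}{344 \left(34 - -1634\right)} \left(- \frac{1}{97}\right) = \frac{\frac{35}{71} - 70262}{344 \left(34 + 1634\right)} \left(- \frac{1}{97}\right) = \frac{\frac{35}{71} - 70262}{344 \cdot 1668} \left(- \frac{1}{97}\right) = \frac{1}{344} \cdot \frac{1}{1668} \left(- \frac{4988567}{71}\right) \left(- \frac{1}{97}\right) = \left(- \frac{4988567}{40739232}\right) \left(- \frac{1}{97}\right) = \frac{4988567}{3951705504}$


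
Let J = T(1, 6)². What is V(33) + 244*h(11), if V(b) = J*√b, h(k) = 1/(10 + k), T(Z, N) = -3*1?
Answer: 244/21 + 9*√33 ≈ 63.320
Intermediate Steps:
T(Z, N) = -3
J = 9 (J = (-3)² = 9)
V(b) = 9*√b
V(33) + 244*h(11) = 9*√33 + 244/(10 + 11) = 9*√33 + 244/21 = 244/21 + 9*√33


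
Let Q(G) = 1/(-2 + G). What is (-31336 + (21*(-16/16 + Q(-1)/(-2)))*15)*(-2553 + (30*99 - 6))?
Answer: -25973967/2 ≈ -1.2987e+7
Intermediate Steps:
(-31336 + (21*(-16/16 + Q(-1)/(-2)))*15)*(-2553 + (30*99 - 6)) = (-31336 + (21*(-16/16 + 1/(-2 - 1*(-2))))*15)*(-2553 + (30*99 - 6)) = (-31336 + (21*(-16*1/16 - ½/(-3)))*15)*(-2553 + (2970 - 6)) = (-31336 + (21*(-1 - ⅓*(-½)))*15)*(-2553 + 2964) = (-31336 + (21*(-1 + ⅙))*15)*411 = (-31336 + (21*(-⅚))*15)*411 = (-31336 - 35/2*15)*411 = (-31336 - 525/2)*411 = -63197/2*411 = -25973967/2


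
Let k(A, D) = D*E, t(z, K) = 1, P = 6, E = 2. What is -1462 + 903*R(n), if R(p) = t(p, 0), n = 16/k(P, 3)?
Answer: -559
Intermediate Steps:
k(A, D) = 2*D (k(A, D) = D*2 = 2*D)
n = 8/3 (n = 16/((2*3)) = 16/6 = 16*(⅙) = 8/3 ≈ 2.6667)
R(p) = 1
-1462 + 903*R(n) = -1462 + 903*1 = -1462 + 903 = -559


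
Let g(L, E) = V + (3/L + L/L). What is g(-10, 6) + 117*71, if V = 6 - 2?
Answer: 83117/10 ≈ 8311.7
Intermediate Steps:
V = 4
g(L, E) = 5 + 3/L (g(L, E) = 4 + (3/L + L/L) = 4 + (3/L + 1) = 4 + (1 + 3/L) = 5 + 3/L)
g(-10, 6) + 117*71 = (5 + 3/(-10)) + 117*71 = (5 + 3*(-⅒)) + 8307 = (5 - 3/10) + 8307 = 47/10 + 8307 = 83117/10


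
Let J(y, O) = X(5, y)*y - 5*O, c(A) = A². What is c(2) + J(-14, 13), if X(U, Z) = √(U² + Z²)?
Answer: -61 - 14*√221 ≈ -269.13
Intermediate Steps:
J(y, O) = -5*O + y*√(25 + y²) (J(y, O) = √(5² + y²)*y - 5*O = √(25 + y²)*y - 5*O = y*√(25 + y²) - 5*O = -5*O + y*√(25 + y²))
c(2) + J(-14, 13) = 2² + (-5*13 - 14*√(25 + (-14)²)) = 4 + (-65 - 14*√(25 + 196)) = 4 + (-65 - 14*√221) = -61 - 14*√221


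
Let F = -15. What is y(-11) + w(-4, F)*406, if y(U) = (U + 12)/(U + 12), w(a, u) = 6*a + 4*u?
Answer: -34103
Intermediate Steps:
w(a, u) = 4*u + 6*a
y(U) = 1 (y(U) = (12 + U)/(12 + U) = 1)
y(-11) + w(-4, F)*406 = 1 + (4*(-15) + 6*(-4))*406 = 1 + (-60 - 24)*406 = 1 - 84*406 = 1 - 34104 = -34103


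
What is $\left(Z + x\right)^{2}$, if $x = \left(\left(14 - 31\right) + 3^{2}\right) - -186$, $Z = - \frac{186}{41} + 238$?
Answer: $\frac{284596900}{1681} \approx 1.693 \cdot 10^{5}$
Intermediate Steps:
$Z = \frac{9572}{41}$ ($Z = \left(-186\right) \frac{1}{41} + 238 = - \frac{186}{41} + 238 = \frac{9572}{41} \approx 233.46$)
$x = 178$ ($x = \left(-17 + 9\right) + 186 = -8 + 186 = 178$)
$\left(Z + x\right)^{2} = \left(\frac{9572}{41} + 178\right)^{2} = \left(\frac{16870}{41}\right)^{2} = \frac{284596900}{1681}$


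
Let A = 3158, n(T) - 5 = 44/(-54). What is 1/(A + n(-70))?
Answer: 27/85379 ≈ 0.00031624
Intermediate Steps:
n(T) = 113/27 (n(T) = 5 + 44/(-54) = 5 + 44*(-1/54) = 5 - 22/27 = 113/27)
1/(A + n(-70)) = 1/(3158 + 113/27) = 1/(85379/27) = 27/85379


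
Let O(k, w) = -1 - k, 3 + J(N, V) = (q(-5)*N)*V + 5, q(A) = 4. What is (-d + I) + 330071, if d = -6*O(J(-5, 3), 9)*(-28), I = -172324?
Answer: 148171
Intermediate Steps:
J(N, V) = 2 + 4*N*V (J(N, V) = -3 + ((4*N)*V + 5) = -3 + (4*N*V + 5) = -3 + (5 + 4*N*V) = 2 + 4*N*V)
d = 9576 (d = -6*(-1 - (2 + 4*(-5)*3))*(-28) = -6*(-1 - (2 - 60))*(-28) = -6*(-1 - 1*(-58))*(-28) = -6*(-1 + 58)*(-28) = -6*57*(-28) = -342*(-28) = 9576)
(-d + I) + 330071 = (-1*9576 - 172324) + 330071 = (-9576 - 172324) + 330071 = -181900 + 330071 = 148171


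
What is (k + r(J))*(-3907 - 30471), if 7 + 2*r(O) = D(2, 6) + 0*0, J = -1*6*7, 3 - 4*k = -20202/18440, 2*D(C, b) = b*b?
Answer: -4135690589/18440 ≈ -2.2428e+5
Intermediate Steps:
D(C, b) = b²/2 (D(C, b) = (b*b)/2 = b²/2)
k = 37761/36880 (k = ¾ - (-10101)/(2*18440) = ¾ - ¼*(-10101/9220) = ¾ + 10101/36880 = 37761/36880 ≈ 1.0239)
J = -42 (J = -6*7 = -42)
r(O) = 11/2 (r(O) = -7/2 + ((½)*6² + 0*0)/2 = -7/2 + ((½)*36 + 0)/2 = -7/2 + (18 + 0)/2 = -7/2 + (½)*18 = -7/2 + 9 = 11/2)
(k + r(J))*(-3907 - 30471) = (37761/36880 + 11/2)*(-3907 - 30471) = (240601/36880)*(-34378) = -4135690589/18440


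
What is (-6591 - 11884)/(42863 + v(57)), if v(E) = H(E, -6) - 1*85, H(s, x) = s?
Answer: -3695/8567 ≈ -0.43131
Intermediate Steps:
v(E) = -85 + E (v(E) = E - 1*85 = E - 85 = -85 + E)
(-6591 - 11884)/(42863 + v(57)) = (-6591 - 11884)/(42863 + (-85 + 57)) = -18475/(42863 - 28) = -18475/42835 = -18475*1/42835 = -3695/8567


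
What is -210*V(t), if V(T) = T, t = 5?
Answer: -1050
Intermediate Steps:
-210*V(t) = -210*5 = -1050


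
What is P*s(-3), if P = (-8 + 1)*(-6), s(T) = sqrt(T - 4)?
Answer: 42*I*sqrt(7) ≈ 111.12*I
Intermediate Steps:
s(T) = sqrt(-4 + T)
P = 42 (P = -7*(-6) = 42)
P*s(-3) = 42*sqrt(-4 - 3) = 42*sqrt(-7) = 42*(I*sqrt(7)) = 42*I*sqrt(7)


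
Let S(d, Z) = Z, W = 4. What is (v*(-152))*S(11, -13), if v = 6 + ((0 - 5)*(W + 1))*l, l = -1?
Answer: 61256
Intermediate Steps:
v = 31 (v = 6 + ((0 - 5)*(4 + 1))*(-1) = 6 - 5*5*(-1) = 6 - 25*(-1) = 6 + 25 = 31)
(v*(-152))*S(11, -13) = (31*(-152))*(-13) = -4712*(-13) = 61256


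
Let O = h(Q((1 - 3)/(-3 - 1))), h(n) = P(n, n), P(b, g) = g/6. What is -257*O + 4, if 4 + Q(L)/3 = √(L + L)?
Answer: 779/2 ≈ 389.50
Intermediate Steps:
P(b, g) = g/6 (P(b, g) = g*(⅙) = g/6)
Q(L) = -12 + 3*√2*√L (Q(L) = -12 + 3*√(L + L) = -12 + 3*√(2*L) = -12 + 3*(√2*√L) = -12 + 3*√2*√L)
h(n) = n/6
O = -3/2 (O = (-12 + 3*√2*√((1 - 3)/(-3 - 1)))/6 = (-12 + 3*√2*√(-2/(-4)))/6 = (-12 + 3*√2*√(-2*(-¼)))/6 = (-12 + 3*√2*√(½))/6 = (-12 + 3*√2*(√2/2))/6 = (-12 + 3)/6 = (⅙)*(-9) = -3/2 ≈ -1.5000)
-257*O + 4 = -257*(-3/2) + 4 = 771/2 + 4 = 779/2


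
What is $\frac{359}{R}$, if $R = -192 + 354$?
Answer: $\frac{359}{162} \approx 2.216$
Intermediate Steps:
$R = 162$
$\frac{359}{R} = \frac{359}{162}$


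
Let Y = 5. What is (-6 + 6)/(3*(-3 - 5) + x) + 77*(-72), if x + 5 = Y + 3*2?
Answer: -5544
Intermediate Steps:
x = 6 (x = -5 + (5 + 3*2) = -5 + (5 + 6) = -5 + 11 = 6)
(-6 + 6)/(3*(-3 - 5) + x) + 77*(-72) = (-6 + 6)/(3*(-3 - 5) + 6) + 77*(-72) = 0/(3*(-8) + 6) - 5544 = 0/(-24 + 6) - 5544 = 0/(-18) - 5544 = 0*(-1/18) - 5544 = 0 - 5544 = -5544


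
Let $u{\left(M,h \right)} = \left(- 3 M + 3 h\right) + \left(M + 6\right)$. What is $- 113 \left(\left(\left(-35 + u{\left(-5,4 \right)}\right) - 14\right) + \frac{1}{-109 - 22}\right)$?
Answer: $\frac{310976}{131} \approx 2373.9$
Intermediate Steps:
$u{\left(M,h \right)} = 6 - 2 M + 3 h$ ($u{\left(M,h \right)} = \left(- 3 M + 3 h\right) + \left(6 + M\right) = 6 - 2 M + 3 h$)
$- 113 \left(\left(\left(-35 + u{\left(-5,4 \right)}\right) - 14\right) + \frac{1}{-109 - 22}\right) = - 113 \left(\left(\left(-35 + \left(6 - -10 + 3 \cdot 4\right)\right) - 14\right) + \frac{1}{-109 - 22}\right) = - 113 \left(\left(\left(-35 + \left(6 + 10 + 12\right)\right) - 14\right) + \frac{1}{-131}\right) = - 113 \left(\left(\left(-35 + 28\right) - 14\right) - \frac{1}{131}\right) = - 113 \left(\left(-7 - 14\right) - \frac{1}{131}\right) = - 113 \left(-21 - \frac{1}{131}\right) = \left(-113\right) \left(- \frac{2752}{131}\right) = \frac{310976}{131}$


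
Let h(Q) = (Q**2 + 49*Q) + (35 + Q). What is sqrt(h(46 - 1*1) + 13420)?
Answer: 3*sqrt(1970) ≈ 133.15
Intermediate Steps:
h(Q) = 35 + Q**2 + 50*Q
sqrt(h(46 - 1*1) + 13420) = sqrt((35 + (46 - 1*1)**2 + 50*(46 - 1*1)) + 13420) = sqrt((35 + (46 - 1)**2 + 50*(46 - 1)) + 13420) = sqrt((35 + 45**2 + 50*45) + 13420) = sqrt((35 + 2025 + 2250) + 13420) = sqrt(4310 + 13420) = sqrt(17730) = 3*sqrt(1970)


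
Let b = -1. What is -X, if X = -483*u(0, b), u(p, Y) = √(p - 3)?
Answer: 483*I*√3 ≈ 836.58*I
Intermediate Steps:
u(p, Y) = √(-3 + p)
X = -483*I*√3 (X = -483*√(-3 + 0) = -483*I*√3 ≈ -836.58*I)
-X = -(-483)*I*√3 = 483*I*√3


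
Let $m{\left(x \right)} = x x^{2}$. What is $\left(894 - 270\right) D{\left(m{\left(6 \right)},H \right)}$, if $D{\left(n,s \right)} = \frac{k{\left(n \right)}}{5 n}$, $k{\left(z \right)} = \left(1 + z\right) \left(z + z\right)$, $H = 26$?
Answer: $\frac{270816}{5} \approx 54163.0$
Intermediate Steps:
$m{\left(x \right)} = x^{3}$
$k{\left(z \right)} = 2 z \left(1 + z\right)$ ($k{\left(z \right)} = \left(1 + z\right) 2 z = 2 z \left(1 + z\right)$)
$D{\left(n,s \right)} = \frac{2}{5} + \frac{2 n}{5}$ ($D{\left(n,s \right)} = \frac{2 n \left(1 + n\right)}{5 n} = 2 n \left(1 + n\right) \frac{1}{5 n} = \frac{2}{5} + \frac{2 n}{5}$)
$\left(894 - 270\right) D{\left(m{\left(6 \right)},H \right)} = \left(894 - 270\right) \left(\frac{2}{5} + \frac{2 \cdot 6^{3}}{5}\right) = 624 \left(\frac{2}{5} + \frac{2}{5} \cdot 216\right) = 624 \left(\frac{2}{5} + \frac{432}{5}\right) = 624 \cdot \frac{434}{5} = \frac{270816}{5}$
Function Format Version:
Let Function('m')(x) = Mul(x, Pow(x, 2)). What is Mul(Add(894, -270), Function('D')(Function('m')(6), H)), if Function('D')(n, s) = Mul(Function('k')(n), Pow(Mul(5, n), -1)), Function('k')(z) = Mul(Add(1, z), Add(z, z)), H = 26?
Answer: Rational(270816, 5) ≈ 54163.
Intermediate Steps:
Function('m')(x) = Pow(x, 3)
Function('k')(z) = Mul(2, z, Add(1, z)) (Function('k')(z) = Mul(Add(1, z), Mul(2, z)) = Mul(2, z, Add(1, z)))
Function('D')(n, s) = Add(Rational(2, 5), Mul(Rational(2, 5), n)) (Function('D')(n, s) = Mul(Mul(2, n, Add(1, n)), Pow(Mul(5, n), -1)) = Mul(Mul(2, n, Add(1, n)), Mul(Rational(1, 5), Pow(n, -1))) = Add(Rational(2, 5), Mul(Rational(2, 5), n)))
Mul(Add(894, -270), Function('D')(Function('m')(6), H)) = Mul(Add(894, -270), Add(Rational(2, 5), Mul(Rational(2, 5), Pow(6, 3)))) = Mul(624, Add(Rational(2, 5), Mul(Rational(2, 5), 216))) = Mul(624, Add(Rational(2, 5), Rational(432, 5))) = Mul(624, Rational(434, 5)) = Rational(270816, 5)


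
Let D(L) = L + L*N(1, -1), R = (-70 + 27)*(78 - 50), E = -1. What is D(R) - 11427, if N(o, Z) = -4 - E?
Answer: -9019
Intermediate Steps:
N(o, Z) = -3 (N(o, Z) = -4 - 1*(-1) = -4 + 1 = -3)
R = -1204 (R = -43*28 = -1204)
D(L) = -2*L (D(L) = L + L*(-3) = L - 3*L = -2*L)
D(R) - 11427 = -2*(-1204) - 11427 = 2408 - 11427 = -9019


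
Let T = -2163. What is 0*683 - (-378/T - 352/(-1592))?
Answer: -8114/20497 ≈ -0.39586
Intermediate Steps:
0*683 - (-378/T - 352/(-1592)) = 0*683 - (-378/(-2163) - 352/(-1592)) = 0 - (-378*(-1/2163) - 352*(-1/1592)) = 0 - (18/103 + 44/199) = 0 - 1*8114/20497 = 0 - 8114/20497 = -8114/20497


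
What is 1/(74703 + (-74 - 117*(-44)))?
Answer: 1/79777 ≈ 1.2535e-5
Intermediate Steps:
1/(74703 + (-74 - 117*(-44))) = 1/(74703 + (-74 + 5148)) = 1/(74703 + 5074) = 1/79777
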